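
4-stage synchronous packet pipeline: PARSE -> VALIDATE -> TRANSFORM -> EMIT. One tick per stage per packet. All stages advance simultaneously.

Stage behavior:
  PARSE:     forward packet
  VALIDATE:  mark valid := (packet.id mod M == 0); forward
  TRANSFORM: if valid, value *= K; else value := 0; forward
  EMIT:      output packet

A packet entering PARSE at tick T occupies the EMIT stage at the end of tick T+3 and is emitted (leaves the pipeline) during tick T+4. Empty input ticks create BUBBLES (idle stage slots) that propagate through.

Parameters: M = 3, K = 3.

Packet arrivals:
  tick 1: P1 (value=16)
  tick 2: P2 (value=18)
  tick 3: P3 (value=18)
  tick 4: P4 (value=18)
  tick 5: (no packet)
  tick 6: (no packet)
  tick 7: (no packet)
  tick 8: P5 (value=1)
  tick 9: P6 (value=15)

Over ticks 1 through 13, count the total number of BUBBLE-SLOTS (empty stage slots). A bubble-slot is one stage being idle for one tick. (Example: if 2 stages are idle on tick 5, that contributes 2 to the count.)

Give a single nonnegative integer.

Tick 1: [PARSE:P1(v=16,ok=F), VALIDATE:-, TRANSFORM:-, EMIT:-] out:-; bubbles=3
Tick 2: [PARSE:P2(v=18,ok=F), VALIDATE:P1(v=16,ok=F), TRANSFORM:-, EMIT:-] out:-; bubbles=2
Tick 3: [PARSE:P3(v=18,ok=F), VALIDATE:P2(v=18,ok=F), TRANSFORM:P1(v=0,ok=F), EMIT:-] out:-; bubbles=1
Tick 4: [PARSE:P4(v=18,ok=F), VALIDATE:P3(v=18,ok=T), TRANSFORM:P2(v=0,ok=F), EMIT:P1(v=0,ok=F)] out:-; bubbles=0
Tick 5: [PARSE:-, VALIDATE:P4(v=18,ok=F), TRANSFORM:P3(v=54,ok=T), EMIT:P2(v=0,ok=F)] out:P1(v=0); bubbles=1
Tick 6: [PARSE:-, VALIDATE:-, TRANSFORM:P4(v=0,ok=F), EMIT:P3(v=54,ok=T)] out:P2(v=0); bubbles=2
Tick 7: [PARSE:-, VALIDATE:-, TRANSFORM:-, EMIT:P4(v=0,ok=F)] out:P3(v=54); bubbles=3
Tick 8: [PARSE:P5(v=1,ok=F), VALIDATE:-, TRANSFORM:-, EMIT:-] out:P4(v=0); bubbles=3
Tick 9: [PARSE:P6(v=15,ok=F), VALIDATE:P5(v=1,ok=F), TRANSFORM:-, EMIT:-] out:-; bubbles=2
Tick 10: [PARSE:-, VALIDATE:P6(v=15,ok=T), TRANSFORM:P5(v=0,ok=F), EMIT:-] out:-; bubbles=2
Tick 11: [PARSE:-, VALIDATE:-, TRANSFORM:P6(v=45,ok=T), EMIT:P5(v=0,ok=F)] out:-; bubbles=2
Tick 12: [PARSE:-, VALIDATE:-, TRANSFORM:-, EMIT:P6(v=45,ok=T)] out:P5(v=0); bubbles=3
Tick 13: [PARSE:-, VALIDATE:-, TRANSFORM:-, EMIT:-] out:P6(v=45); bubbles=4
Total bubble-slots: 28

Answer: 28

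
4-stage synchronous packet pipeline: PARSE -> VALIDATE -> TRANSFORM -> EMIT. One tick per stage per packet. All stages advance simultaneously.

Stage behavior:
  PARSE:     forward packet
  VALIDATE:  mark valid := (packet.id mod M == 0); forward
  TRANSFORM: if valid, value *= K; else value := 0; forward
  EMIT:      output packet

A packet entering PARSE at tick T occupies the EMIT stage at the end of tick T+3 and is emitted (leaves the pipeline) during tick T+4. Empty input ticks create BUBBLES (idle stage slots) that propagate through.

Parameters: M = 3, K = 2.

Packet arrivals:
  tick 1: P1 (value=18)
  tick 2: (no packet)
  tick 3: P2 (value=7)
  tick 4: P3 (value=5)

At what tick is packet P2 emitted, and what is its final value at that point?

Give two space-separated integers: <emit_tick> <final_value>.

Answer: 7 0

Derivation:
Tick 1: [PARSE:P1(v=18,ok=F), VALIDATE:-, TRANSFORM:-, EMIT:-] out:-; in:P1
Tick 2: [PARSE:-, VALIDATE:P1(v=18,ok=F), TRANSFORM:-, EMIT:-] out:-; in:-
Tick 3: [PARSE:P2(v=7,ok=F), VALIDATE:-, TRANSFORM:P1(v=0,ok=F), EMIT:-] out:-; in:P2
Tick 4: [PARSE:P3(v=5,ok=F), VALIDATE:P2(v=7,ok=F), TRANSFORM:-, EMIT:P1(v=0,ok=F)] out:-; in:P3
Tick 5: [PARSE:-, VALIDATE:P3(v=5,ok=T), TRANSFORM:P2(v=0,ok=F), EMIT:-] out:P1(v=0); in:-
Tick 6: [PARSE:-, VALIDATE:-, TRANSFORM:P3(v=10,ok=T), EMIT:P2(v=0,ok=F)] out:-; in:-
Tick 7: [PARSE:-, VALIDATE:-, TRANSFORM:-, EMIT:P3(v=10,ok=T)] out:P2(v=0); in:-
Tick 8: [PARSE:-, VALIDATE:-, TRANSFORM:-, EMIT:-] out:P3(v=10); in:-
P2: arrives tick 3, valid=False (id=2, id%3=2), emit tick 7, final value 0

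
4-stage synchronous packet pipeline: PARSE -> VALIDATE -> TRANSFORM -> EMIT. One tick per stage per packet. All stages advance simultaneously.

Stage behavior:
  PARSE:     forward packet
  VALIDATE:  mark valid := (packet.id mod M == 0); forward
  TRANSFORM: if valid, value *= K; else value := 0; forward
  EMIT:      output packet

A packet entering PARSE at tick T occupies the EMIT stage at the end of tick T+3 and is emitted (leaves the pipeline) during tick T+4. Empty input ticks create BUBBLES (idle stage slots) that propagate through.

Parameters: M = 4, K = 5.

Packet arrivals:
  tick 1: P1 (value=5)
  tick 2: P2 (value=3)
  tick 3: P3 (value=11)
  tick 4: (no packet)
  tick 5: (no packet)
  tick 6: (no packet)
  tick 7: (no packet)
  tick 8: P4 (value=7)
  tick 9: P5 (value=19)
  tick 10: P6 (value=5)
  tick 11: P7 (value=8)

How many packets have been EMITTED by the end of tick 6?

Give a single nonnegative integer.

Answer: 2

Derivation:
Tick 1: [PARSE:P1(v=5,ok=F), VALIDATE:-, TRANSFORM:-, EMIT:-] out:-; in:P1
Tick 2: [PARSE:P2(v=3,ok=F), VALIDATE:P1(v=5,ok=F), TRANSFORM:-, EMIT:-] out:-; in:P2
Tick 3: [PARSE:P3(v=11,ok=F), VALIDATE:P2(v=3,ok=F), TRANSFORM:P1(v=0,ok=F), EMIT:-] out:-; in:P3
Tick 4: [PARSE:-, VALIDATE:P3(v=11,ok=F), TRANSFORM:P2(v=0,ok=F), EMIT:P1(v=0,ok=F)] out:-; in:-
Tick 5: [PARSE:-, VALIDATE:-, TRANSFORM:P3(v=0,ok=F), EMIT:P2(v=0,ok=F)] out:P1(v=0); in:-
Tick 6: [PARSE:-, VALIDATE:-, TRANSFORM:-, EMIT:P3(v=0,ok=F)] out:P2(v=0); in:-
Emitted by tick 6: ['P1', 'P2']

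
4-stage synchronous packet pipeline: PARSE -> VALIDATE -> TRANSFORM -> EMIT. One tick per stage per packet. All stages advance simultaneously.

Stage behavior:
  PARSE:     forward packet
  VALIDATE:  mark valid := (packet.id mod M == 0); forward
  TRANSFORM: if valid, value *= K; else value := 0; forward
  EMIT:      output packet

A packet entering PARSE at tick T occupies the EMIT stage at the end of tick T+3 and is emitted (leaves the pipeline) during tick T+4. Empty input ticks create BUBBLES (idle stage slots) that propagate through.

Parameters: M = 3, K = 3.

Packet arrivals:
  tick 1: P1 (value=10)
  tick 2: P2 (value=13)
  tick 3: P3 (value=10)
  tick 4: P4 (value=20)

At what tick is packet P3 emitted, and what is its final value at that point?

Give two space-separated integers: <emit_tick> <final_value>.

Tick 1: [PARSE:P1(v=10,ok=F), VALIDATE:-, TRANSFORM:-, EMIT:-] out:-; in:P1
Tick 2: [PARSE:P2(v=13,ok=F), VALIDATE:P1(v=10,ok=F), TRANSFORM:-, EMIT:-] out:-; in:P2
Tick 3: [PARSE:P3(v=10,ok=F), VALIDATE:P2(v=13,ok=F), TRANSFORM:P1(v=0,ok=F), EMIT:-] out:-; in:P3
Tick 4: [PARSE:P4(v=20,ok=F), VALIDATE:P3(v=10,ok=T), TRANSFORM:P2(v=0,ok=F), EMIT:P1(v=0,ok=F)] out:-; in:P4
Tick 5: [PARSE:-, VALIDATE:P4(v=20,ok=F), TRANSFORM:P3(v=30,ok=T), EMIT:P2(v=0,ok=F)] out:P1(v=0); in:-
Tick 6: [PARSE:-, VALIDATE:-, TRANSFORM:P4(v=0,ok=F), EMIT:P3(v=30,ok=T)] out:P2(v=0); in:-
Tick 7: [PARSE:-, VALIDATE:-, TRANSFORM:-, EMIT:P4(v=0,ok=F)] out:P3(v=30); in:-
Tick 8: [PARSE:-, VALIDATE:-, TRANSFORM:-, EMIT:-] out:P4(v=0); in:-
P3: arrives tick 3, valid=True (id=3, id%3=0), emit tick 7, final value 30

Answer: 7 30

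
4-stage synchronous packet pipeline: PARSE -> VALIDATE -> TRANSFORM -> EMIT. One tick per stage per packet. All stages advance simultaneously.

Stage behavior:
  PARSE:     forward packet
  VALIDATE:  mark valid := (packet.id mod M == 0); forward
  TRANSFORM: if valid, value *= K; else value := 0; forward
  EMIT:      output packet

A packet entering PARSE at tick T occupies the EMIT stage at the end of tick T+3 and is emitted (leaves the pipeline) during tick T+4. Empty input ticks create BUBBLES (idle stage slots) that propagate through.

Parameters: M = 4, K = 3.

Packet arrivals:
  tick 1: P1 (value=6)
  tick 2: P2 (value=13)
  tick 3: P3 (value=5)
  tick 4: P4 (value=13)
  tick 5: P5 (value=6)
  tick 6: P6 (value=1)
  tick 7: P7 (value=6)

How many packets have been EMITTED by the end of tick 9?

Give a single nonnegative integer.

Tick 1: [PARSE:P1(v=6,ok=F), VALIDATE:-, TRANSFORM:-, EMIT:-] out:-; in:P1
Tick 2: [PARSE:P2(v=13,ok=F), VALIDATE:P1(v=6,ok=F), TRANSFORM:-, EMIT:-] out:-; in:P2
Tick 3: [PARSE:P3(v=5,ok=F), VALIDATE:P2(v=13,ok=F), TRANSFORM:P1(v=0,ok=F), EMIT:-] out:-; in:P3
Tick 4: [PARSE:P4(v=13,ok=F), VALIDATE:P3(v=5,ok=F), TRANSFORM:P2(v=0,ok=F), EMIT:P1(v=0,ok=F)] out:-; in:P4
Tick 5: [PARSE:P5(v=6,ok=F), VALIDATE:P4(v=13,ok=T), TRANSFORM:P3(v=0,ok=F), EMIT:P2(v=0,ok=F)] out:P1(v=0); in:P5
Tick 6: [PARSE:P6(v=1,ok=F), VALIDATE:P5(v=6,ok=F), TRANSFORM:P4(v=39,ok=T), EMIT:P3(v=0,ok=F)] out:P2(v=0); in:P6
Tick 7: [PARSE:P7(v=6,ok=F), VALIDATE:P6(v=1,ok=F), TRANSFORM:P5(v=0,ok=F), EMIT:P4(v=39,ok=T)] out:P3(v=0); in:P7
Tick 8: [PARSE:-, VALIDATE:P7(v=6,ok=F), TRANSFORM:P6(v=0,ok=F), EMIT:P5(v=0,ok=F)] out:P4(v=39); in:-
Tick 9: [PARSE:-, VALIDATE:-, TRANSFORM:P7(v=0,ok=F), EMIT:P6(v=0,ok=F)] out:P5(v=0); in:-
Emitted by tick 9: ['P1', 'P2', 'P3', 'P4', 'P5']

Answer: 5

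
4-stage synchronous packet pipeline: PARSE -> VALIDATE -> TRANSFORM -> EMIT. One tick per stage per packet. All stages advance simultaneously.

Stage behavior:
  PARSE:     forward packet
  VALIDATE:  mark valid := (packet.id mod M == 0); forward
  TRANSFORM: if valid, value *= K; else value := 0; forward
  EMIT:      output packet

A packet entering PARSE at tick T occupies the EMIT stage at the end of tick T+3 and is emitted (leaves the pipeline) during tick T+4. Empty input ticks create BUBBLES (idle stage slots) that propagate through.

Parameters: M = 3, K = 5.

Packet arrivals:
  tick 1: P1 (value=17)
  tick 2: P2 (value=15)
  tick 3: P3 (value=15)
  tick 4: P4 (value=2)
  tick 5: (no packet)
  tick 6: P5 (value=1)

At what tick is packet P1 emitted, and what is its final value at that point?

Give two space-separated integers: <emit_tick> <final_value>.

Answer: 5 0

Derivation:
Tick 1: [PARSE:P1(v=17,ok=F), VALIDATE:-, TRANSFORM:-, EMIT:-] out:-; in:P1
Tick 2: [PARSE:P2(v=15,ok=F), VALIDATE:P1(v=17,ok=F), TRANSFORM:-, EMIT:-] out:-; in:P2
Tick 3: [PARSE:P3(v=15,ok=F), VALIDATE:P2(v=15,ok=F), TRANSFORM:P1(v=0,ok=F), EMIT:-] out:-; in:P3
Tick 4: [PARSE:P4(v=2,ok=F), VALIDATE:P3(v=15,ok=T), TRANSFORM:P2(v=0,ok=F), EMIT:P1(v=0,ok=F)] out:-; in:P4
Tick 5: [PARSE:-, VALIDATE:P4(v=2,ok=F), TRANSFORM:P3(v=75,ok=T), EMIT:P2(v=0,ok=F)] out:P1(v=0); in:-
Tick 6: [PARSE:P5(v=1,ok=F), VALIDATE:-, TRANSFORM:P4(v=0,ok=F), EMIT:P3(v=75,ok=T)] out:P2(v=0); in:P5
Tick 7: [PARSE:-, VALIDATE:P5(v=1,ok=F), TRANSFORM:-, EMIT:P4(v=0,ok=F)] out:P3(v=75); in:-
Tick 8: [PARSE:-, VALIDATE:-, TRANSFORM:P5(v=0,ok=F), EMIT:-] out:P4(v=0); in:-
Tick 9: [PARSE:-, VALIDATE:-, TRANSFORM:-, EMIT:P5(v=0,ok=F)] out:-; in:-
Tick 10: [PARSE:-, VALIDATE:-, TRANSFORM:-, EMIT:-] out:P5(v=0); in:-
P1: arrives tick 1, valid=False (id=1, id%3=1), emit tick 5, final value 0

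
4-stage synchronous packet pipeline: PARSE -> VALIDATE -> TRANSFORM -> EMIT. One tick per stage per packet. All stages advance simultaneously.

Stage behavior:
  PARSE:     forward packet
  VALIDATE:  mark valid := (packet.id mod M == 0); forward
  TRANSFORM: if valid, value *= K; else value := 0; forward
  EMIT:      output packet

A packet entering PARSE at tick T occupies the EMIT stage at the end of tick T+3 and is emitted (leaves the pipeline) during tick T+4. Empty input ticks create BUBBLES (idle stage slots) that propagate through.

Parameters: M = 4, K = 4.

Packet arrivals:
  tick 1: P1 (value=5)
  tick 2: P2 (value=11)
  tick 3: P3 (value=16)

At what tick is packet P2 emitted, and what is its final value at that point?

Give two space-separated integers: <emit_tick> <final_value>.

Answer: 6 0

Derivation:
Tick 1: [PARSE:P1(v=5,ok=F), VALIDATE:-, TRANSFORM:-, EMIT:-] out:-; in:P1
Tick 2: [PARSE:P2(v=11,ok=F), VALIDATE:P1(v=5,ok=F), TRANSFORM:-, EMIT:-] out:-; in:P2
Tick 3: [PARSE:P3(v=16,ok=F), VALIDATE:P2(v=11,ok=F), TRANSFORM:P1(v=0,ok=F), EMIT:-] out:-; in:P3
Tick 4: [PARSE:-, VALIDATE:P3(v=16,ok=F), TRANSFORM:P2(v=0,ok=F), EMIT:P1(v=0,ok=F)] out:-; in:-
Tick 5: [PARSE:-, VALIDATE:-, TRANSFORM:P3(v=0,ok=F), EMIT:P2(v=0,ok=F)] out:P1(v=0); in:-
Tick 6: [PARSE:-, VALIDATE:-, TRANSFORM:-, EMIT:P3(v=0,ok=F)] out:P2(v=0); in:-
Tick 7: [PARSE:-, VALIDATE:-, TRANSFORM:-, EMIT:-] out:P3(v=0); in:-
P2: arrives tick 2, valid=False (id=2, id%4=2), emit tick 6, final value 0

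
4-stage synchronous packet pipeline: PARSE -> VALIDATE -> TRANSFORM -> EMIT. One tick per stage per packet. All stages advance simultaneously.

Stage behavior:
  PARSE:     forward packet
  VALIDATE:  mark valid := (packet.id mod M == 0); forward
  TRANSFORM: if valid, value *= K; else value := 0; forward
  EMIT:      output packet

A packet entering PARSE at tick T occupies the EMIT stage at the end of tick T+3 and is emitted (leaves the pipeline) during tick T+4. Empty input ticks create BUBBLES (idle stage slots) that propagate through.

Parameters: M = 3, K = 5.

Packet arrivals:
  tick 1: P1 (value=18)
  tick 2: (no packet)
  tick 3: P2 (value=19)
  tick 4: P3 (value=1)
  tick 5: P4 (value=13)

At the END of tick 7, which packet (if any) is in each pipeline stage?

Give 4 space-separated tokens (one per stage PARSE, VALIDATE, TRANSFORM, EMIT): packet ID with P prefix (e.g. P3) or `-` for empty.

Tick 1: [PARSE:P1(v=18,ok=F), VALIDATE:-, TRANSFORM:-, EMIT:-] out:-; in:P1
Tick 2: [PARSE:-, VALIDATE:P1(v=18,ok=F), TRANSFORM:-, EMIT:-] out:-; in:-
Tick 3: [PARSE:P2(v=19,ok=F), VALIDATE:-, TRANSFORM:P1(v=0,ok=F), EMIT:-] out:-; in:P2
Tick 4: [PARSE:P3(v=1,ok=F), VALIDATE:P2(v=19,ok=F), TRANSFORM:-, EMIT:P1(v=0,ok=F)] out:-; in:P3
Tick 5: [PARSE:P4(v=13,ok=F), VALIDATE:P3(v=1,ok=T), TRANSFORM:P2(v=0,ok=F), EMIT:-] out:P1(v=0); in:P4
Tick 6: [PARSE:-, VALIDATE:P4(v=13,ok=F), TRANSFORM:P3(v=5,ok=T), EMIT:P2(v=0,ok=F)] out:-; in:-
Tick 7: [PARSE:-, VALIDATE:-, TRANSFORM:P4(v=0,ok=F), EMIT:P3(v=5,ok=T)] out:P2(v=0); in:-
At end of tick 7: ['-', '-', 'P4', 'P3']

Answer: - - P4 P3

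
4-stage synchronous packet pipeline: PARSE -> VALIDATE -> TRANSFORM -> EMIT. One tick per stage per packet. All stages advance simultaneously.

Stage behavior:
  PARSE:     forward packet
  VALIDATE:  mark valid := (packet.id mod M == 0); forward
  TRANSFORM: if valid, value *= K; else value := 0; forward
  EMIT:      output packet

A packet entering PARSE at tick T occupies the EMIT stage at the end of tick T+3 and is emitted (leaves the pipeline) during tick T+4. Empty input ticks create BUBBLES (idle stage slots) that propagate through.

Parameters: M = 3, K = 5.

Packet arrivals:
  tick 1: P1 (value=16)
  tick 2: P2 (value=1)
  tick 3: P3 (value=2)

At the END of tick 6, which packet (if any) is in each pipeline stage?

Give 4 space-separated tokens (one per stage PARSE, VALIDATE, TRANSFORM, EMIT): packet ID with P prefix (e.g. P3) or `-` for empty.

Tick 1: [PARSE:P1(v=16,ok=F), VALIDATE:-, TRANSFORM:-, EMIT:-] out:-; in:P1
Tick 2: [PARSE:P2(v=1,ok=F), VALIDATE:P1(v=16,ok=F), TRANSFORM:-, EMIT:-] out:-; in:P2
Tick 3: [PARSE:P3(v=2,ok=F), VALIDATE:P2(v=1,ok=F), TRANSFORM:P1(v=0,ok=F), EMIT:-] out:-; in:P3
Tick 4: [PARSE:-, VALIDATE:P3(v=2,ok=T), TRANSFORM:P2(v=0,ok=F), EMIT:P1(v=0,ok=F)] out:-; in:-
Tick 5: [PARSE:-, VALIDATE:-, TRANSFORM:P3(v=10,ok=T), EMIT:P2(v=0,ok=F)] out:P1(v=0); in:-
Tick 6: [PARSE:-, VALIDATE:-, TRANSFORM:-, EMIT:P3(v=10,ok=T)] out:P2(v=0); in:-
At end of tick 6: ['-', '-', '-', 'P3']

Answer: - - - P3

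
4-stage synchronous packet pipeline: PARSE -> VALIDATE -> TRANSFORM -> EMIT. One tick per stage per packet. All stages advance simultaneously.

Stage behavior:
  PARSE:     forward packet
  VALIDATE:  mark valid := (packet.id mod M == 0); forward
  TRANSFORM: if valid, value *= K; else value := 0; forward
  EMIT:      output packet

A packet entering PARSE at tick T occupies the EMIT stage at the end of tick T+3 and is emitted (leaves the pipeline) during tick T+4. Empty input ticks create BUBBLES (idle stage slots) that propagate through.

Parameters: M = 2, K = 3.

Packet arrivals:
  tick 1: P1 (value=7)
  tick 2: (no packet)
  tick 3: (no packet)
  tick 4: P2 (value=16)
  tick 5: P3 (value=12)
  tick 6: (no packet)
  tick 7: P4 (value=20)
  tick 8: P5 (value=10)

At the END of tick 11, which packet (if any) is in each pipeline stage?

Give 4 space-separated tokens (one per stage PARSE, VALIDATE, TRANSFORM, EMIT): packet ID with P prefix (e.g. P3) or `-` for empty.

Answer: - - - P5

Derivation:
Tick 1: [PARSE:P1(v=7,ok=F), VALIDATE:-, TRANSFORM:-, EMIT:-] out:-; in:P1
Tick 2: [PARSE:-, VALIDATE:P1(v=7,ok=F), TRANSFORM:-, EMIT:-] out:-; in:-
Tick 3: [PARSE:-, VALIDATE:-, TRANSFORM:P1(v=0,ok=F), EMIT:-] out:-; in:-
Tick 4: [PARSE:P2(v=16,ok=F), VALIDATE:-, TRANSFORM:-, EMIT:P1(v=0,ok=F)] out:-; in:P2
Tick 5: [PARSE:P3(v=12,ok=F), VALIDATE:P2(v=16,ok=T), TRANSFORM:-, EMIT:-] out:P1(v=0); in:P3
Tick 6: [PARSE:-, VALIDATE:P3(v=12,ok=F), TRANSFORM:P2(v=48,ok=T), EMIT:-] out:-; in:-
Tick 7: [PARSE:P4(v=20,ok=F), VALIDATE:-, TRANSFORM:P3(v=0,ok=F), EMIT:P2(v=48,ok=T)] out:-; in:P4
Tick 8: [PARSE:P5(v=10,ok=F), VALIDATE:P4(v=20,ok=T), TRANSFORM:-, EMIT:P3(v=0,ok=F)] out:P2(v=48); in:P5
Tick 9: [PARSE:-, VALIDATE:P5(v=10,ok=F), TRANSFORM:P4(v=60,ok=T), EMIT:-] out:P3(v=0); in:-
Tick 10: [PARSE:-, VALIDATE:-, TRANSFORM:P5(v=0,ok=F), EMIT:P4(v=60,ok=T)] out:-; in:-
Tick 11: [PARSE:-, VALIDATE:-, TRANSFORM:-, EMIT:P5(v=0,ok=F)] out:P4(v=60); in:-
At end of tick 11: ['-', '-', '-', 'P5']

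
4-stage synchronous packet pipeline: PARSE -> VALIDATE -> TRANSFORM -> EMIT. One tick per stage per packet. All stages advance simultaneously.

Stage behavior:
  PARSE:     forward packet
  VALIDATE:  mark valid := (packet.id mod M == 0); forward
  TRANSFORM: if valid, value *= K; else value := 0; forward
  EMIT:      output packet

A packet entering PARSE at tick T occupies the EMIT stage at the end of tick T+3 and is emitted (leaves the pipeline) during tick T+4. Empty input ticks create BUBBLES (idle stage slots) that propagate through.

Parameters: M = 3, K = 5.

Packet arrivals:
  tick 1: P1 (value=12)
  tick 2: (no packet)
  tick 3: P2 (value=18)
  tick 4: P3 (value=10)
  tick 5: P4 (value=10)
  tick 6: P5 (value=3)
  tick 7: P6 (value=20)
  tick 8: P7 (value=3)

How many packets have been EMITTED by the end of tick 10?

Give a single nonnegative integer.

Answer: 5

Derivation:
Tick 1: [PARSE:P1(v=12,ok=F), VALIDATE:-, TRANSFORM:-, EMIT:-] out:-; in:P1
Tick 2: [PARSE:-, VALIDATE:P1(v=12,ok=F), TRANSFORM:-, EMIT:-] out:-; in:-
Tick 3: [PARSE:P2(v=18,ok=F), VALIDATE:-, TRANSFORM:P1(v=0,ok=F), EMIT:-] out:-; in:P2
Tick 4: [PARSE:P3(v=10,ok=F), VALIDATE:P2(v=18,ok=F), TRANSFORM:-, EMIT:P1(v=0,ok=F)] out:-; in:P3
Tick 5: [PARSE:P4(v=10,ok=F), VALIDATE:P3(v=10,ok=T), TRANSFORM:P2(v=0,ok=F), EMIT:-] out:P1(v=0); in:P4
Tick 6: [PARSE:P5(v=3,ok=F), VALIDATE:P4(v=10,ok=F), TRANSFORM:P3(v=50,ok=T), EMIT:P2(v=0,ok=F)] out:-; in:P5
Tick 7: [PARSE:P6(v=20,ok=F), VALIDATE:P5(v=3,ok=F), TRANSFORM:P4(v=0,ok=F), EMIT:P3(v=50,ok=T)] out:P2(v=0); in:P6
Tick 8: [PARSE:P7(v=3,ok=F), VALIDATE:P6(v=20,ok=T), TRANSFORM:P5(v=0,ok=F), EMIT:P4(v=0,ok=F)] out:P3(v=50); in:P7
Tick 9: [PARSE:-, VALIDATE:P7(v=3,ok=F), TRANSFORM:P6(v=100,ok=T), EMIT:P5(v=0,ok=F)] out:P4(v=0); in:-
Tick 10: [PARSE:-, VALIDATE:-, TRANSFORM:P7(v=0,ok=F), EMIT:P6(v=100,ok=T)] out:P5(v=0); in:-
Emitted by tick 10: ['P1', 'P2', 'P3', 'P4', 'P5']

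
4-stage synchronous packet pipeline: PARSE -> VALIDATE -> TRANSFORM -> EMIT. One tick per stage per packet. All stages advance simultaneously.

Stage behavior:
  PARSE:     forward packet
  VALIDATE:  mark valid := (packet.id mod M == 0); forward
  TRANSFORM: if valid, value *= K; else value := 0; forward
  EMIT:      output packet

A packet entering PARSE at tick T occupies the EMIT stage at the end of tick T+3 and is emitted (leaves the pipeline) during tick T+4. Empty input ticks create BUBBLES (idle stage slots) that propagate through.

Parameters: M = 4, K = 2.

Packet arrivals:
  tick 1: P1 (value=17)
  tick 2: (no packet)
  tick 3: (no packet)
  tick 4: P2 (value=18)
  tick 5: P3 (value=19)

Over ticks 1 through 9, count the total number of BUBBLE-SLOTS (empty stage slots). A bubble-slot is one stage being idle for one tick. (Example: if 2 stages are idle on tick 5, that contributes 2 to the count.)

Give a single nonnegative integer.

Tick 1: [PARSE:P1(v=17,ok=F), VALIDATE:-, TRANSFORM:-, EMIT:-] out:-; bubbles=3
Tick 2: [PARSE:-, VALIDATE:P1(v=17,ok=F), TRANSFORM:-, EMIT:-] out:-; bubbles=3
Tick 3: [PARSE:-, VALIDATE:-, TRANSFORM:P1(v=0,ok=F), EMIT:-] out:-; bubbles=3
Tick 4: [PARSE:P2(v=18,ok=F), VALIDATE:-, TRANSFORM:-, EMIT:P1(v=0,ok=F)] out:-; bubbles=2
Tick 5: [PARSE:P3(v=19,ok=F), VALIDATE:P2(v=18,ok=F), TRANSFORM:-, EMIT:-] out:P1(v=0); bubbles=2
Tick 6: [PARSE:-, VALIDATE:P3(v=19,ok=F), TRANSFORM:P2(v=0,ok=F), EMIT:-] out:-; bubbles=2
Tick 7: [PARSE:-, VALIDATE:-, TRANSFORM:P3(v=0,ok=F), EMIT:P2(v=0,ok=F)] out:-; bubbles=2
Tick 8: [PARSE:-, VALIDATE:-, TRANSFORM:-, EMIT:P3(v=0,ok=F)] out:P2(v=0); bubbles=3
Tick 9: [PARSE:-, VALIDATE:-, TRANSFORM:-, EMIT:-] out:P3(v=0); bubbles=4
Total bubble-slots: 24

Answer: 24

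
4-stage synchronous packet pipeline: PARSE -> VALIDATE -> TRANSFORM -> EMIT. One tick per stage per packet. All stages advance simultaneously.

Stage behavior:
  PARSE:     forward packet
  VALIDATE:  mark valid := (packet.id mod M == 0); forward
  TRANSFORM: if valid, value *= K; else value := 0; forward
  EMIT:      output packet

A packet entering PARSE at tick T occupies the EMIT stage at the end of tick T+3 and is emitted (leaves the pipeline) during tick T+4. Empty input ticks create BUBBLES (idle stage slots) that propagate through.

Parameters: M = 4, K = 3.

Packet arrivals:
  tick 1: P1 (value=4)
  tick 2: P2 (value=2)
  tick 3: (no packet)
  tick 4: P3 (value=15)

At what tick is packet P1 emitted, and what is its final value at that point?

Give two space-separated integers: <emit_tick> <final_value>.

Tick 1: [PARSE:P1(v=4,ok=F), VALIDATE:-, TRANSFORM:-, EMIT:-] out:-; in:P1
Tick 2: [PARSE:P2(v=2,ok=F), VALIDATE:P1(v=4,ok=F), TRANSFORM:-, EMIT:-] out:-; in:P2
Tick 3: [PARSE:-, VALIDATE:P2(v=2,ok=F), TRANSFORM:P1(v=0,ok=F), EMIT:-] out:-; in:-
Tick 4: [PARSE:P3(v=15,ok=F), VALIDATE:-, TRANSFORM:P2(v=0,ok=F), EMIT:P1(v=0,ok=F)] out:-; in:P3
Tick 5: [PARSE:-, VALIDATE:P3(v=15,ok=F), TRANSFORM:-, EMIT:P2(v=0,ok=F)] out:P1(v=0); in:-
Tick 6: [PARSE:-, VALIDATE:-, TRANSFORM:P3(v=0,ok=F), EMIT:-] out:P2(v=0); in:-
Tick 7: [PARSE:-, VALIDATE:-, TRANSFORM:-, EMIT:P3(v=0,ok=F)] out:-; in:-
Tick 8: [PARSE:-, VALIDATE:-, TRANSFORM:-, EMIT:-] out:P3(v=0); in:-
P1: arrives tick 1, valid=False (id=1, id%4=1), emit tick 5, final value 0

Answer: 5 0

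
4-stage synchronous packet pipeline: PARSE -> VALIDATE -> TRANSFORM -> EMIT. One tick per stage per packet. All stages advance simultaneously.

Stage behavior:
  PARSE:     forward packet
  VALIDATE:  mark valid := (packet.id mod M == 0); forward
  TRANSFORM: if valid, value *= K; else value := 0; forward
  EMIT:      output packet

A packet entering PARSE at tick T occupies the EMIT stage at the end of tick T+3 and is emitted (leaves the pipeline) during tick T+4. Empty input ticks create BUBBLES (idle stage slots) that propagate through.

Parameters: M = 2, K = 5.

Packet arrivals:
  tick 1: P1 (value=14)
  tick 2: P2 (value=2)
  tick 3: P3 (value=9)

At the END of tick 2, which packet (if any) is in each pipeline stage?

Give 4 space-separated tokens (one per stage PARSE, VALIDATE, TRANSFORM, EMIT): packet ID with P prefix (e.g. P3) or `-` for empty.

Tick 1: [PARSE:P1(v=14,ok=F), VALIDATE:-, TRANSFORM:-, EMIT:-] out:-; in:P1
Tick 2: [PARSE:P2(v=2,ok=F), VALIDATE:P1(v=14,ok=F), TRANSFORM:-, EMIT:-] out:-; in:P2
At end of tick 2: ['P2', 'P1', '-', '-']

Answer: P2 P1 - -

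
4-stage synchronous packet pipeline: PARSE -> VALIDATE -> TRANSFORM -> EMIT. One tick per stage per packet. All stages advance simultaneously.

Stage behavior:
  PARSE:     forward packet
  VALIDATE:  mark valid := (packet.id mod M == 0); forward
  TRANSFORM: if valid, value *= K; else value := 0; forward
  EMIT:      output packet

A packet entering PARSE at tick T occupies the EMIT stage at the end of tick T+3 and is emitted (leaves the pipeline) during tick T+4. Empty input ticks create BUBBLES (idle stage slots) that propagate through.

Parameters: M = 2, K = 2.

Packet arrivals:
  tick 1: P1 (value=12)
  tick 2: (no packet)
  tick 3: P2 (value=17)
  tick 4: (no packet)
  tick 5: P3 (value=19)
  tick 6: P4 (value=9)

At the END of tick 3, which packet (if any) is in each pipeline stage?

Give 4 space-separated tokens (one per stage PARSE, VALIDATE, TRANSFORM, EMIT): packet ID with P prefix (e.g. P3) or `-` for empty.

Answer: P2 - P1 -

Derivation:
Tick 1: [PARSE:P1(v=12,ok=F), VALIDATE:-, TRANSFORM:-, EMIT:-] out:-; in:P1
Tick 2: [PARSE:-, VALIDATE:P1(v=12,ok=F), TRANSFORM:-, EMIT:-] out:-; in:-
Tick 3: [PARSE:P2(v=17,ok=F), VALIDATE:-, TRANSFORM:P1(v=0,ok=F), EMIT:-] out:-; in:P2
At end of tick 3: ['P2', '-', 'P1', '-']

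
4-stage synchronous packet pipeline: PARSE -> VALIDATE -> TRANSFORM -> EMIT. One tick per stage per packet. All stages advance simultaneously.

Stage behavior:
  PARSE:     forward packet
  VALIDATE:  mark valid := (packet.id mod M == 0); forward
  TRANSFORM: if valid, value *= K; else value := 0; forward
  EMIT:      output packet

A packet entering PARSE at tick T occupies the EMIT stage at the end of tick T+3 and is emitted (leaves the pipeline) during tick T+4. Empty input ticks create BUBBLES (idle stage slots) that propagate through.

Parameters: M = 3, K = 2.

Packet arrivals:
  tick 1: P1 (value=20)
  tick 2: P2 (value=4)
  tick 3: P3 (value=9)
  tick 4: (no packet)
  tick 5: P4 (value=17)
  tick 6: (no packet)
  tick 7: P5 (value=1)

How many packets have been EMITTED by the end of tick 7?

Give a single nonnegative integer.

Tick 1: [PARSE:P1(v=20,ok=F), VALIDATE:-, TRANSFORM:-, EMIT:-] out:-; in:P1
Tick 2: [PARSE:P2(v=4,ok=F), VALIDATE:P1(v=20,ok=F), TRANSFORM:-, EMIT:-] out:-; in:P2
Tick 3: [PARSE:P3(v=9,ok=F), VALIDATE:P2(v=4,ok=F), TRANSFORM:P1(v=0,ok=F), EMIT:-] out:-; in:P3
Tick 4: [PARSE:-, VALIDATE:P3(v=9,ok=T), TRANSFORM:P2(v=0,ok=F), EMIT:P1(v=0,ok=F)] out:-; in:-
Tick 5: [PARSE:P4(v=17,ok=F), VALIDATE:-, TRANSFORM:P3(v=18,ok=T), EMIT:P2(v=0,ok=F)] out:P1(v=0); in:P4
Tick 6: [PARSE:-, VALIDATE:P4(v=17,ok=F), TRANSFORM:-, EMIT:P3(v=18,ok=T)] out:P2(v=0); in:-
Tick 7: [PARSE:P5(v=1,ok=F), VALIDATE:-, TRANSFORM:P4(v=0,ok=F), EMIT:-] out:P3(v=18); in:P5
Emitted by tick 7: ['P1', 'P2', 'P3']

Answer: 3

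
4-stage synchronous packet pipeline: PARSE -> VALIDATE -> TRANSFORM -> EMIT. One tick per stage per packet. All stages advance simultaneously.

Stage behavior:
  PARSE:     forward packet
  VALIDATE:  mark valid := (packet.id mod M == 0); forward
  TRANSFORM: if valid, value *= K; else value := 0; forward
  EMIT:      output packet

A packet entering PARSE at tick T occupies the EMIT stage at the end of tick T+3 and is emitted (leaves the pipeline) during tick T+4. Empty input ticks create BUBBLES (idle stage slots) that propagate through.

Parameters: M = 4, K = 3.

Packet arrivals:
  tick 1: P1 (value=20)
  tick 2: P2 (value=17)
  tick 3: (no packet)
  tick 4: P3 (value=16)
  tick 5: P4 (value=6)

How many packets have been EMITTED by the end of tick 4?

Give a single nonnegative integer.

Answer: 0

Derivation:
Tick 1: [PARSE:P1(v=20,ok=F), VALIDATE:-, TRANSFORM:-, EMIT:-] out:-; in:P1
Tick 2: [PARSE:P2(v=17,ok=F), VALIDATE:P1(v=20,ok=F), TRANSFORM:-, EMIT:-] out:-; in:P2
Tick 3: [PARSE:-, VALIDATE:P2(v=17,ok=F), TRANSFORM:P1(v=0,ok=F), EMIT:-] out:-; in:-
Tick 4: [PARSE:P3(v=16,ok=F), VALIDATE:-, TRANSFORM:P2(v=0,ok=F), EMIT:P1(v=0,ok=F)] out:-; in:P3
Emitted by tick 4: []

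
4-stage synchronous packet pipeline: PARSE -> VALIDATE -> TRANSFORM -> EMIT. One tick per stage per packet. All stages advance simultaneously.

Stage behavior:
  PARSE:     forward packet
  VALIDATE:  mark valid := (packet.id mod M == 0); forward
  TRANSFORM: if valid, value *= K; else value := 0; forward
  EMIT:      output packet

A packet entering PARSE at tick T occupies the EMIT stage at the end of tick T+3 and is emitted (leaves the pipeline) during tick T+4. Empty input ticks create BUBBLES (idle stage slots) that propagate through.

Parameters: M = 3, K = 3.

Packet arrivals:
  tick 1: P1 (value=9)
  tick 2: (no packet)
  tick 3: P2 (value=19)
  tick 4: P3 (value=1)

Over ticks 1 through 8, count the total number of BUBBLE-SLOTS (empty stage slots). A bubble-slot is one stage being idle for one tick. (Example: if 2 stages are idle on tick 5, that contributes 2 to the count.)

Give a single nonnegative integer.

Answer: 20

Derivation:
Tick 1: [PARSE:P1(v=9,ok=F), VALIDATE:-, TRANSFORM:-, EMIT:-] out:-; bubbles=3
Tick 2: [PARSE:-, VALIDATE:P1(v=9,ok=F), TRANSFORM:-, EMIT:-] out:-; bubbles=3
Tick 3: [PARSE:P2(v=19,ok=F), VALIDATE:-, TRANSFORM:P1(v=0,ok=F), EMIT:-] out:-; bubbles=2
Tick 4: [PARSE:P3(v=1,ok=F), VALIDATE:P2(v=19,ok=F), TRANSFORM:-, EMIT:P1(v=0,ok=F)] out:-; bubbles=1
Tick 5: [PARSE:-, VALIDATE:P3(v=1,ok=T), TRANSFORM:P2(v=0,ok=F), EMIT:-] out:P1(v=0); bubbles=2
Tick 6: [PARSE:-, VALIDATE:-, TRANSFORM:P3(v=3,ok=T), EMIT:P2(v=0,ok=F)] out:-; bubbles=2
Tick 7: [PARSE:-, VALIDATE:-, TRANSFORM:-, EMIT:P3(v=3,ok=T)] out:P2(v=0); bubbles=3
Tick 8: [PARSE:-, VALIDATE:-, TRANSFORM:-, EMIT:-] out:P3(v=3); bubbles=4
Total bubble-slots: 20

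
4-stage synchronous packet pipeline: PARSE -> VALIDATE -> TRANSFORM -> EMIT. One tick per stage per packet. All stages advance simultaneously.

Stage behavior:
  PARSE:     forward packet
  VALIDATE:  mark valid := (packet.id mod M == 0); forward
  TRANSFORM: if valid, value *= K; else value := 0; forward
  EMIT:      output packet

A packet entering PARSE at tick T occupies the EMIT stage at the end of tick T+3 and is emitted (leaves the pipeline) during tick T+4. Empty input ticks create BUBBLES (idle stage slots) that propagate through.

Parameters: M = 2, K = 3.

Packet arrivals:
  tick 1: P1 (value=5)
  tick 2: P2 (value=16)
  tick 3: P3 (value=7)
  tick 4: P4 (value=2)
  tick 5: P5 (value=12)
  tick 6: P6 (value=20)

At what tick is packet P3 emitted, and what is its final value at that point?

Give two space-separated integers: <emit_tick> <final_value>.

Tick 1: [PARSE:P1(v=5,ok=F), VALIDATE:-, TRANSFORM:-, EMIT:-] out:-; in:P1
Tick 2: [PARSE:P2(v=16,ok=F), VALIDATE:P1(v=5,ok=F), TRANSFORM:-, EMIT:-] out:-; in:P2
Tick 3: [PARSE:P3(v=7,ok=F), VALIDATE:P2(v=16,ok=T), TRANSFORM:P1(v=0,ok=F), EMIT:-] out:-; in:P3
Tick 4: [PARSE:P4(v=2,ok=F), VALIDATE:P3(v=7,ok=F), TRANSFORM:P2(v=48,ok=T), EMIT:P1(v=0,ok=F)] out:-; in:P4
Tick 5: [PARSE:P5(v=12,ok=F), VALIDATE:P4(v=2,ok=T), TRANSFORM:P3(v=0,ok=F), EMIT:P2(v=48,ok=T)] out:P1(v=0); in:P5
Tick 6: [PARSE:P6(v=20,ok=F), VALIDATE:P5(v=12,ok=F), TRANSFORM:P4(v=6,ok=T), EMIT:P3(v=0,ok=F)] out:P2(v=48); in:P6
Tick 7: [PARSE:-, VALIDATE:P6(v=20,ok=T), TRANSFORM:P5(v=0,ok=F), EMIT:P4(v=6,ok=T)] out:P3(v=0); in:-
Tick 8: [PARSE:-, VALIDATE:-, TRANSFORM:P6(v=60,ok=T), EMIT:P5(v=0,ok=F)] out:P4(v=6); in:-
Tick 9: [PARSE:-, VALIDATE:-, TRANSFORM:-, EMIT:P6(v=60,ok=T)] out:P5(v=0); in:-
Tick 10: [PARSE:-, VALIDATE:-, TRANSFORM:-, EMIT:-] out:P6(v=60); in:-
P3: arrives tick 3, valid=False (id=3, id%2=1), emit tick 7, final value 0

Answer: 7 0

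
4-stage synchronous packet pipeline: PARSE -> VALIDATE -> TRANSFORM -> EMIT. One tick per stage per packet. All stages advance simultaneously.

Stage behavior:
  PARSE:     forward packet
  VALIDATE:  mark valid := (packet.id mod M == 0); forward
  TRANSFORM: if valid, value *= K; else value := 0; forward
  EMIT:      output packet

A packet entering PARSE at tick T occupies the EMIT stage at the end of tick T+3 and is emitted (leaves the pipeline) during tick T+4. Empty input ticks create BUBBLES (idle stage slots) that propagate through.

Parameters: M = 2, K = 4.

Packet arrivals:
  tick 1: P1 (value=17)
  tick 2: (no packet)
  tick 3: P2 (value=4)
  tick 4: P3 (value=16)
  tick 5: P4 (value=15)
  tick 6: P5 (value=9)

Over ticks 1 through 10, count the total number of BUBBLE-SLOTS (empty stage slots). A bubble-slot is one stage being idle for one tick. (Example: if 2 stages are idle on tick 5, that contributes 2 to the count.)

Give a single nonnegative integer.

Answer: 20

Derivation:
Tick 1: [PARSE:P1(v=17,ok=F), VALIDATE:-, TRANSFORM:-, EMIT:-] out:-; bubbles=3
Tick 2: [PARSE:-, VALIDATE:P1(v=17,ok=F), TRANSFORM:-, EMIT:-] out:-; bubbles=3
Tick 3: [PARSE:P2(v=4,ok=F), VALIDATE:-, TRANSFORM:P1(v=0,ok=F), EMIT:-] out:-; bubbles=2
Tick 4: [PARSE:P3(v=16,ok=F), VALIDATE:P2(v=4,ok=T), TRANSFORM:-, EMIT:P1(v=0,ok=F)] out:-; bubbles=1
Tick 5: [PARSE:P4(v=15,ok=F), VALIDATE:P3(v=16,ok=F), TRANSFORM:P2(v=16,ok=T), EMIT:-] out:P1(v=0); bubbles=1
Tick 6: [PARSE:P5(v=9,ok=F), VALIDATE:P4(v=15,ok=T), TRANSFORM:P3(v=0,ok=F), EMIT:P2(v=16,ok=T)] out:-; bubbles=0
Tick 7: [PARSE:-, VALIDATE:P5(v=9,ok=F), TRANSFORM:P4(v=60,ok=T), EMIT:P3(v=0,ok=F)] out:P2(v=16); bubbles=1
Tick 8: [PARSE:-, VALIDATE:-, TRANSFORM:P5(v=0,ok=F), EMIT:P4(v=60,ok=T)] out:P3(v=0); bubbles=2
Tick 9: [PARSE:-, VALIDATE:-, TRANSFORM:-, EMIT:P5(v=0,ok=F)] out:P4(v=60); bubbles=3
Tick 10: [PARSE:-, VALIDATE:-, TRANSFORM:-, EMIT:-] out:P5(v=0); bubbles=4
Total bubble-slots: 20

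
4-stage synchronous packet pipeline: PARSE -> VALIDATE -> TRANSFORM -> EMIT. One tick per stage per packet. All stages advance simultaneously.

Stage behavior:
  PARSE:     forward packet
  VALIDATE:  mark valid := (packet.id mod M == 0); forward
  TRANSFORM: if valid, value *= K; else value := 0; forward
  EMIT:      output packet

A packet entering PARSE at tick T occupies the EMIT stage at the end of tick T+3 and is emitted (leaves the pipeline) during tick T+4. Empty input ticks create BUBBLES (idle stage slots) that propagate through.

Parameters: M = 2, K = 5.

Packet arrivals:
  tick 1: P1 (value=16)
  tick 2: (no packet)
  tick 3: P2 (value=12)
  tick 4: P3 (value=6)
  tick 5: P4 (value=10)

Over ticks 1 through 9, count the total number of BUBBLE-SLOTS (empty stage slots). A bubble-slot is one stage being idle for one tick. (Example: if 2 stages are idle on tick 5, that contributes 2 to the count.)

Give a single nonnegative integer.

Answer: 20

Derivation:
Tick 1: [PARSE:P1(v=16,ok=F), VALIDATE:-, TRANSFORM:-, EMIT:-] out:-; bubbles=3
Tick 2: [PARSE:-, VALIDATE:P1(v=16,ok=F), TRANSFORM:-, EMIT:-] out:-; bubbles=3
Tick 3: [PARSE:P2(v=12,ok=F), VALIDATE:-, TRANSFORM:P1(v=0,ok=F), EMIT:-] out:-; bubbles=2
Tick 4: [PARSE:P3(v=6,ok=F), VALIDATE:P2(v=12,ok=T), TRANSFORM:-, EMIT:P1(v=0,ok=F)] out:-; bubbles=1
Tick 5: [PARSE:P4(v=10,ok=F), VALIDATE:P3(v=6,ok=F), TRANSFORM:P2(v=60,ok=T), EMIT:-] out:P1(v=0); bubbles=1
Tick 6: [PARSE:-, VALIDATE:P4(v=10,ok=T), TRANSFORM:P3(v=0,ok=F), EMIT:P2(v=60,ok=T)] out:-; bubbles=1
Tick 7: [PARSE:-, VALIDATE:-, TRANSFORM:P4(v=50,ok=T), EMIT:P3(v=0,ok=F)] out:P2(v=60); bubbles=2
Tick 8: [PARSE:-, VALIDATE:-, TRANSFORM:-, EMIT:P4(v=50,ok=T)] out:P3(v=0); bubbles=3
Tick 9: [PARSE:-, VALIDATE:-, TRANSFORM:-, EMIT:-] out:P4(v=50); bubbles=4
Total bubble-slots: 20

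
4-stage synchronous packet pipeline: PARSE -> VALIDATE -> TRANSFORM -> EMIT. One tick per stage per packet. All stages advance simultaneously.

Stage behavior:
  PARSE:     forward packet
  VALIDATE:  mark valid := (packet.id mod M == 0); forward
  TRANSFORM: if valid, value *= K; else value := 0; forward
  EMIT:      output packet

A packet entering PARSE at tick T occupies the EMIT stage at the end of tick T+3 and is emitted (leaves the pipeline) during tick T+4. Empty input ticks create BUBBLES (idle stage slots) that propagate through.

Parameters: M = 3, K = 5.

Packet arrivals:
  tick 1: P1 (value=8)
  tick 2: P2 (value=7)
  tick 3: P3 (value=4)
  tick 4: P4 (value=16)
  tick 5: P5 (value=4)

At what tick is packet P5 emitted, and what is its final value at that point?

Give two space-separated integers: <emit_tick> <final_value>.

Tick 1: [PARSE:P1(v=8,ok=F), VALIDATE:-, TRANSFORM:-, EMIT:-] out:-; in:P1
Tick 2: [PARSE:P2(v=7,ok=F), VALIDATE:P1(v=8,ok=F), TRANSFORM:-, EMIT:-] out:-; in:P2
Tick 3: [PARSE:P3(v=4,ok=F), VALIDATE:P2(v=7,ok=F), TRANSFORM:P1(v=0,ok=F), EMIT:-] out:-; in:P3
Tick 4: [PARSE:P4(v=16,ok=F), VALIDATE:P3(v=4,ok=T), TRANSFORM:P2(v=0,ok=F), EMIT:P1(v=0,ok=F)] out:-; in:P4
Tick 5: [PARSE:P5(v=4,ok=F), VALIDATE:P4(v=16,ok=F), TRANSFORM:P3(v=20,ok=T), EMIT:P2(v=0,ok=F)] out:P1(v=0); in:P5
Tick 6: [PARSE:-, VALIDATE:P5(v=4,ok=F), TRANSFORM:P4(v=0,ok=F), EMIT:P3(v=20,ok=T)] out:P2(v=0); in:-
Tick 7: [PARSE:-, VALIDATE:-, TRANSFORM:P5(v=0,ok=F), EMIT:P4(v=0,ok=F)] out:P3(v=20); in:-
Tick 8: [PARSE:-, VALIDATE:-, TRANSFORM:-, EMIT:P5(v=0,ok=F)] out:P4(v=0); in:-
Tick 9: [PARSE:-, VALIDATE:-, TRANSFORM:-, EMIT:-] out:P5(v=0); in:-
P5: arrives tick 5, valid=False (id=5, id%3=2), emit tick 9, final value 0

Answer: 9 0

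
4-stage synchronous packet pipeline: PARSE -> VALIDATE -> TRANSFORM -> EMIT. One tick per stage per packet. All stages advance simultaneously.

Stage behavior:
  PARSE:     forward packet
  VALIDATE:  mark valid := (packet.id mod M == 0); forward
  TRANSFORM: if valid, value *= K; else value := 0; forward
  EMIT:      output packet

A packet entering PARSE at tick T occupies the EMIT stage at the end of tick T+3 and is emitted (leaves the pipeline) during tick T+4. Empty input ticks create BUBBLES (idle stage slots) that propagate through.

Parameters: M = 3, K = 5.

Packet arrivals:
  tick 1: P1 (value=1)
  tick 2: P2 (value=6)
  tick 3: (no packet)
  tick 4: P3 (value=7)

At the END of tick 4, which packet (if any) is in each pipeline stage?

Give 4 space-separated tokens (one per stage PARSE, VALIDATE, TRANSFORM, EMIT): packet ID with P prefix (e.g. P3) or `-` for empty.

Answer: P3 - P2 P1

Derivation:
Tick 1: [PARSE:P1(v=1,ok=F), VALIDATE:-, TRANSFORM:-, EMIT:-] out:-; in:P1
Tick 2: [PARSE:P2(v=6,ok=F), VALIDATE:P1(v=1,ok=F), TRANSFORM:-, EMIT:-] out:-; in:P2
Tick 3: [PARSE:-, VALIDATE:P2(v=6,ok=F), TRANSFORM:P1(v=0,ok=F), EMIT:-] out:-; in:-
Tick 4: [PARSE:P3(v=7,ok=F), VALIDATE:-, TRANSFORM:P2(v=0,ok=F), EMIT:P1(v=0,ok=F)] out:-; in:P3
At end of tick 4: ['P3', '-', 'P2', 'P1']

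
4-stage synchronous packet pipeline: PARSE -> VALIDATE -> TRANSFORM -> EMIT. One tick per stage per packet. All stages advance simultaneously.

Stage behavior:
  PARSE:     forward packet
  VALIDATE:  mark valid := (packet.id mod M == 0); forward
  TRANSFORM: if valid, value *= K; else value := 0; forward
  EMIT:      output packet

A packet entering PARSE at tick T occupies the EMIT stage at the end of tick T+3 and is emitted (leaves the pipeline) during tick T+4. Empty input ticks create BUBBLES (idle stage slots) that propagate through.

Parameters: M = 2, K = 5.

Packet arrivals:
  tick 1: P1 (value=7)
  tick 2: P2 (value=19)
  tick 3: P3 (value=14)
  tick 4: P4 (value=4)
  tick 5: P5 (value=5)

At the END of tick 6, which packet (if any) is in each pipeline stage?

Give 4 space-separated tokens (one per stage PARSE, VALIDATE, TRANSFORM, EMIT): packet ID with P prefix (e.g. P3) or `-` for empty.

Answer: - P5 P4 P3

Derivation:
Tick 1: [PARSE:P1(v=7,ok=F), VALIDATE:-, TRANSFORM:-, EMIT:-] out:-; in:P1
Tick 2: [PARSE:P2(v=19,ok=F), VALIDATE:P1(v=7,ok=F), TRANSFORM:-, EMIT:-] out:-; in:P2
Tick 3: [PARSE:P3(v=14,ok=F), VALIDATE:P2(v=19,ok=T), TRANSFORM:P1(v=0,ok=F), EMIT:-] out:-; in:P3
Tick 4: [PARSE:P4(v=4,ok=F), VALIDATE:P3(v=14,ok=F), TRANSFORM:P2(v=95,ok=T), EMIT:P1(v=0,ok=F)] out:-; in:P4
Tick 5: [PARSE:P5(v=5,ok=F), VALIDATE:P4(v=4,ok=T), TRANSFORM:P3(v=0,ok=F), EMIT:P2(v=95,ok=T)] out:P1(v=0); in:P5
Tick 6: [PARSE:-, VALIDATE:P5(v=5,ok=F), TRANSFORM:P4(v=20,ok=T), EMIT:P3(v=0,ok=F)] out:P2(v=95); in:-
At end of tick 6: ['-', 'P5', 'P4', 'P3']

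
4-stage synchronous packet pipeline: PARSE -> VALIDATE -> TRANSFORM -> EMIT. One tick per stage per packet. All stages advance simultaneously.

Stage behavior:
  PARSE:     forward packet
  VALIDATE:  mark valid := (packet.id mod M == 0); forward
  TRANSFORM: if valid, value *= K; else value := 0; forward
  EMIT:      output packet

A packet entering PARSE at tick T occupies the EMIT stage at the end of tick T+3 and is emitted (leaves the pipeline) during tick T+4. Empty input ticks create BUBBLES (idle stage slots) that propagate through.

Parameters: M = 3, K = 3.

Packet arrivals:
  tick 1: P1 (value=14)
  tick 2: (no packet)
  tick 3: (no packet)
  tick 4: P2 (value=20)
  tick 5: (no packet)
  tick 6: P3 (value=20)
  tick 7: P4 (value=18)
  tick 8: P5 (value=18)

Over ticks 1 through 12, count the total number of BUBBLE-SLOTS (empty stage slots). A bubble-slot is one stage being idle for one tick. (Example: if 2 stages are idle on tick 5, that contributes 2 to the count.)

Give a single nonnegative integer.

Tick 1: [PARSE:P1(v=14,ok=F), VALIDATE:-, TRANSFORM:-, EMIT:-] out:-; bubbles=3
Tick 2: [PARSE:-, VALIDATE:P1(v=14,ok=F), TRANSFORM:-, EMIT:-] out:-; bubbles=3
Tick 3: [PARSE:-, VALIDATE:-, TRANSFORM:P1(v=0,ok=F), EMIT:-] out:-; bubbles=3
Tick 4: [PARSE:P2(v=20,ok=F), VALIDATE:-, TRANSFORM:-, EMIT:P1(v=0,ok=F)] out:-; bubbles=2
Tick 5: [PARSE:-, VALIDATE:P2(v=20,ok=F), TRANSFORM:-, EMIT:-] out:P1(v=0); bubbles=3
Tick 6: [PARSE:P3(v=20,ok=F), VALIDATE:-, TRANSFORM:P2(v=0,ok=F), EMIT:-] out:-; bubbles=2
Tick 7: [PARSE:P4(v=18,ok=F), VALIDATE:P3(v=20,ok=T), TRANSFORM:-, EMIT:P2(v=0,ok=F)] out:-; bubbles=1
Tick 8: [PARSE:P5(v=18,ok=F), VALIDATE:P4(v=18,ok=F), TRANSFORM:P3(v=60,ok=T), EMIT:-] out:P2(v=0); bubbles=1
Tick 9: [PARSE:-, VALIDATE:P5(v=18,ok=F), TRANSFORM:P4(v=0,ok=F), EMIT:P3(v=60,ok=T)] out:-; bubbles=1
Tick 10: [PARSE:-, VALIDATE:-, TRANSFORM:P5(v=0,ok=F), EMIT:P4(v=0,ok=F)] out:P3(v=60); bubbles=2
Tick 11: [PARSE:-, VALIDATE:-, TRANSFORM:-, EMIT:P5(v=0,ok=F)] out:P4(v=0); bubbles=3
Tick 12: [PARSE:-, VALIDATE:-, TRANSFORM:-, EMIT:-] out:P5(v=0); bubbles=4
Total bubble-slots: 28

Answer: 28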